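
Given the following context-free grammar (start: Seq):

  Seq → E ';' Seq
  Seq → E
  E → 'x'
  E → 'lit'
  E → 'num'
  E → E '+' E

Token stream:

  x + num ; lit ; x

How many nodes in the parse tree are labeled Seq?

[Seq [E [E x] + [E num]] ; [Seq [E lit] ; [Seq [E x]]]]

3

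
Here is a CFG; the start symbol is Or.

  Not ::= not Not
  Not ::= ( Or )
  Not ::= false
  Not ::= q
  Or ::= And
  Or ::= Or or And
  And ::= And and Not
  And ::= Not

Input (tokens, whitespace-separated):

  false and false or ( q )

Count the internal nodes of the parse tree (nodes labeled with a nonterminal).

[Or [Or [And [And [Not false]] and [Not false]]] or [And [Not ( [Or [And [Not q]]] )]]]

11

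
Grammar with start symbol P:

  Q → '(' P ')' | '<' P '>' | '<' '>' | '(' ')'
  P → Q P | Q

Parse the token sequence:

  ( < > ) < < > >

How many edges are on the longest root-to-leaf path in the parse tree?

[P [Q ( [P [Q < >]] )] [P [Q < [P [Q < >]] >]]]

5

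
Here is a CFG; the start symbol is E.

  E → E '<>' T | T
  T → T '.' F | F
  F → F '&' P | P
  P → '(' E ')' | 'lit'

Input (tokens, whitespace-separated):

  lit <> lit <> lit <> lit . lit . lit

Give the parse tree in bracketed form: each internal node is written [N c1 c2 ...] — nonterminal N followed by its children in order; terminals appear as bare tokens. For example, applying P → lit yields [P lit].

[E [E [E [E [T [F [P lit]]]] <> [T [F [P lit]]]] <> [T [F [P lit]]]] <> [T [T [T [F [P lit]]] . [F [P lit]]] . [F [P lit]]]]

E
E <> T
E <> T <> T
E <> T <> T <> T
T <> T <> T <> T
F <> T <> T <> T
P <> T <> T <> T
lit <> T <> T <> T
lit <> F <> T <> T
lit <> P <> T <> T
lit <> lit <> T <> T
lit <> lit <> F <> T
lit <> lit <> P <> T
lit <> lit <> lit <> T
lit <> lit <> lit <> T . F
lit <> lit <> lit <> T . F . F
lit <> lit <> lit <> F . F . F
lit <> lit <> lit <> P . F . F
lit <> lit <> lit <> lit . F . F
lit <> lit <> lit <> lit . P . F
lit <> lit <> lit <> lit . lit . F
lit <> lit <> lit <> lit . lit . P
lit <> lit <> lit <> lit . lit . lit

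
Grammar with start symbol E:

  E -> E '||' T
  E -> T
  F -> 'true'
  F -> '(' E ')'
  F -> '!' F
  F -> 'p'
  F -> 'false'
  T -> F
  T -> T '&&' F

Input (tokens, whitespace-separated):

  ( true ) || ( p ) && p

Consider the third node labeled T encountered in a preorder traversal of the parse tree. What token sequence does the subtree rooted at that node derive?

[E [E [T [F ( [E [T [F true]]] )]]] || [T [T [F ( [E [T [F p]]] )]] && [F p]]]

( p ) && p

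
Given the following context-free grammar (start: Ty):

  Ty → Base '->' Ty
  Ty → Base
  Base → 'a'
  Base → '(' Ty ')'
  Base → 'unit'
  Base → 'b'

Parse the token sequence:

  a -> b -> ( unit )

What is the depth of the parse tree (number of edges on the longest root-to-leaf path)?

[Ty [Base a] -> [Ty [Base b] -> [Ty [Base ( [Ty [Base unit]] )]]]]

6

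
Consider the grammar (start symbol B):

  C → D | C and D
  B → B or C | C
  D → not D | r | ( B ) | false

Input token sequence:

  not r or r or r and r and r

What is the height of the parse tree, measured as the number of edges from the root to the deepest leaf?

[B [B [B [C [D not [D r]]]] or [C [D r]]] or [C [C [C [D r]] and [D r]] and [D r]]]

6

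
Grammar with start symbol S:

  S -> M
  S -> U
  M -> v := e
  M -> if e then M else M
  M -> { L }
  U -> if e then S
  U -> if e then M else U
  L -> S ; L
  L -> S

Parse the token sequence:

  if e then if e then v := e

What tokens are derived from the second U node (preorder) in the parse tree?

[S [U if e then [S [U if e then [S [M v := e]]]]]]

if e then v := e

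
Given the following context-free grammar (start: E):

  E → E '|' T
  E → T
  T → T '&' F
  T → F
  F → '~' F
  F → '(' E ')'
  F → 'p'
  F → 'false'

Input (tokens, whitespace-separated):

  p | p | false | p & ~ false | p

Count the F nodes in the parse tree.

7

[E [E [E [E [E [T [F p]]] | [T [F p]]] | [T [F false]]] | [T [T [F p]] & [F ~ [F false]]]] | [T [F p]]]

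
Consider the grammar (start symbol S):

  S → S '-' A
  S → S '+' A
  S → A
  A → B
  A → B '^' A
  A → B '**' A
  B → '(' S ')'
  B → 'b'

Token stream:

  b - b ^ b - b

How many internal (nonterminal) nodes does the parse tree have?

11

[S [S [S [A [B b]]] - [A [B b] ^ [A [B b]]]] - [A [B b]]]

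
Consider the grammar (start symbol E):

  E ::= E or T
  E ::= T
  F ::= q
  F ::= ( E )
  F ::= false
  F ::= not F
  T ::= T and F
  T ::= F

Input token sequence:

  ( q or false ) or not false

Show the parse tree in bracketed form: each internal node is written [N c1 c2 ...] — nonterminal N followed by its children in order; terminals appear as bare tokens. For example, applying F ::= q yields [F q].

E
E or T
T or T
F or T
( E ) or T
( E or T ) or T
( T or T ) or T
( F or T ) or T
( q or T ) or T
( q or F ) or T
( q or false ) or T
( q or false ) or F
( q or false ) or not F
( q or false ) or not false

[E [E [T [F ( [E [E [T [F q]]] or [T [F false]]] )]]] or [T [F not [F false]]]]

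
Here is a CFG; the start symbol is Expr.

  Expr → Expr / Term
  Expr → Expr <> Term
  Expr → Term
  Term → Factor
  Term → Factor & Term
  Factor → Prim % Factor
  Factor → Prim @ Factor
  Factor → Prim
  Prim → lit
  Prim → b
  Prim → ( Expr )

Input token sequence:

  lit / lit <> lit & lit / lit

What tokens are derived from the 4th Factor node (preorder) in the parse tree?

lit

[Expr [Expr [Expr [Expr [Term [Factor [Prim lit]]]] / [Term [Factor [Prim lit]]]] <> [Term [Factor [Prim lit]] & [Term [Factor [Prim lit]]]]] / [Term [Factor [Prim lit]]]]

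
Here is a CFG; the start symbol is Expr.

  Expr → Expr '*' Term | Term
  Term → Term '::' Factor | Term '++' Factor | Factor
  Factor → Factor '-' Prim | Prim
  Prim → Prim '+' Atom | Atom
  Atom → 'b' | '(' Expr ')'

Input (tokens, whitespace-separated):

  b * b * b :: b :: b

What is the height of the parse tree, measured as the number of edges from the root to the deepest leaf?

7

[Expr [Expr [Expr [Term [Factor [Prim [Atom b]]]]] * [Term [Factor [Prim [Atom b]]]]] * [Term [Term [Term [Factor [Prim [Atom b]]]] :: [Factor [Prim [Atom b]]]] :: [Factor [Prim [Atom b]]]]]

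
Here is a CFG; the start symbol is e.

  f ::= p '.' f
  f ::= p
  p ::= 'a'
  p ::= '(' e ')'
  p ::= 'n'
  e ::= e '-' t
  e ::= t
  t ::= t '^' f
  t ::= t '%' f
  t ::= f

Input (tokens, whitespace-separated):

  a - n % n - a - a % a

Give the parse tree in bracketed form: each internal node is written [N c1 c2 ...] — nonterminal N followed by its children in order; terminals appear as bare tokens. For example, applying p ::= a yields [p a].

[e [e [e [e [t [f [p a]]]] - [t [t [f [p n]]] % [f [p n]]]] - [t [f [p a]]]] - [t [t [f [p a]]] % [f [p a]]]]

e
e - t
e - t - t
e - t - t - t
t - t - t - t
f - t - t - t
p - t - t - t
a - t - t - t
a - t % f - t - t
a - f % f - t - t
a - p % f - t - t
a - n % f - t - t
a - n % p - t - t
a - n % n - t - t
a - n % n - f - t
a - n % n - p - t
a - n % n - a - t
a - n % n - a - t % f
a - n % n - a - f % f
a - n % n - a - p % f
a - n % n - a - a % f
a - n % n - a - a % p
a - n % n - a - a % a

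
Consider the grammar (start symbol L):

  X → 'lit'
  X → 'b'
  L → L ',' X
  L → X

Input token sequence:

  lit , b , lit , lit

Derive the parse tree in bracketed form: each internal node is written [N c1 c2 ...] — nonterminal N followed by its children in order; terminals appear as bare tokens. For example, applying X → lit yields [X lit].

L
L , X
L , X , X
L , X , X , X
X , X , X , X
lit , X , X , X
lit , b , X , X
lit , b , lit , X
lit , b , lit , lit

[L [L [L [L [X lit]] , [X b]] , [X lit]] , [X lit]]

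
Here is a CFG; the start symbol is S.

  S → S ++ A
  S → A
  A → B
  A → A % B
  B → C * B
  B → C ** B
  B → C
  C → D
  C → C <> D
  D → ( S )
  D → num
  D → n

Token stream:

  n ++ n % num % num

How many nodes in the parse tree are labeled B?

4

[S [S [A [B [C [D n]]]]] ++ [A [A [A [B [C [D n]]]] % [B [C [D num]]]] % [B [C [D num]]]]]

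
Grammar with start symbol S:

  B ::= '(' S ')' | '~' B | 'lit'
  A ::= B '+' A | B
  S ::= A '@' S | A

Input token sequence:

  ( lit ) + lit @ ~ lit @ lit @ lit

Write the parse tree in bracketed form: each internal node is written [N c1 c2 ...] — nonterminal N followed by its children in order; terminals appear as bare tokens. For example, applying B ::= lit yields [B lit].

S
A @ S
B + A @ S
( S ) + A @ S
( A ) + A @ S
( B ) + A @ S
( lit ) + A @ S
( lit ) + B @ S
( lit ) + lit @ S
( lit ) + lit @ A @ S
( lit ) + lit @ B @ S
( lit ) + lit @ ~ B @ S
( lit ) + lit @ ~ lit @ S
( lit ) + lit @ ~ lit @ A @ S
( lit ) + lit @ ~ lit @ B @ S
( lit ) + lit @ ~ lit @ lit @ S
( lit ) + lit @ ~ lit @ lit @ A
( lit ) + lit @ ~ lit @ lit @ B
( lit ) + lit @ ~ lit @ lit @ lit

[S [A [B ( [S [A [B lit]]] )] + [A [B lit]]] @ [S [A [B ~ [B lit]]] @ [S [A [B lit]] @ [S [A [B lit]]]]]]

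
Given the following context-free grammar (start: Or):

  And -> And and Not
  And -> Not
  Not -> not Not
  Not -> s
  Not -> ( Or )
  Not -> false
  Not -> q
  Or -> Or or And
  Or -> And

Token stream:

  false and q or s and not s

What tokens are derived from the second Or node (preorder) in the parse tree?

[Or [Or [And [And [Not false]] and [Not q]]] or [And [And [Not s]] and [Not not [Not s]]]]

false and q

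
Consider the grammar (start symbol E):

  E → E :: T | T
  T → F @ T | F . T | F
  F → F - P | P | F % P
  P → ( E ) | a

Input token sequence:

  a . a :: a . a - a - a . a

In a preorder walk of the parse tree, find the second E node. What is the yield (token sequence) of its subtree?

a . a

[E [E [T [F [P a]] . [T [F [P a]]]]] :: [T [F [P a]] . [T [F [F [F [P a]] - [P a]] - [P a]] . [T [F [P a]]]]]]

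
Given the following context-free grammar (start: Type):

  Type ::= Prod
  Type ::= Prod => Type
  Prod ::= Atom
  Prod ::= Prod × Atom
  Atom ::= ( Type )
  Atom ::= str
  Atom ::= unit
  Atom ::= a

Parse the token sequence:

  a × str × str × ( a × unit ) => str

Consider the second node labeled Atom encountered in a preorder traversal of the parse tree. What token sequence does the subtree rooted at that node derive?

str

[Type [Prod [Prod [Prod [Prod [Atom a]] × [Atom str]] × [Atom str]] × [Atom ( [Type [Prod [Prod [Atom a]] × [Atom unit]]] )]] => [Type [Prod [Atom str]]]]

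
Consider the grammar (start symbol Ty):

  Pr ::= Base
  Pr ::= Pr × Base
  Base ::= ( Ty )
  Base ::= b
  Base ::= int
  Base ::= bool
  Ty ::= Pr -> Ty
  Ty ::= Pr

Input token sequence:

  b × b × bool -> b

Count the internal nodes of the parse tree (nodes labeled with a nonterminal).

10

[Ty [Pr [Pr [Pr [Base b]] × [Base b]] × [Base bool]] -> [Ty [Pr [Base b]]]]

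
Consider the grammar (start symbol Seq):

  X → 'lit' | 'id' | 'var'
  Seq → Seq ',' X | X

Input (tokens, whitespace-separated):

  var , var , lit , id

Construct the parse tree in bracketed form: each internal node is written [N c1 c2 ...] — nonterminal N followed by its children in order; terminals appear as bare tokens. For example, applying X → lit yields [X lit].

Seq
Seq , X
Seq , X , X
Seq , X , X , X
X , X , X , X
var , X , X , X
var , var , X , X
var , var , lit , X
var , var , lit , id

[Seq [Seq [Seq [Seq [X var]] , [X var]] , [X lit]] , [X id]]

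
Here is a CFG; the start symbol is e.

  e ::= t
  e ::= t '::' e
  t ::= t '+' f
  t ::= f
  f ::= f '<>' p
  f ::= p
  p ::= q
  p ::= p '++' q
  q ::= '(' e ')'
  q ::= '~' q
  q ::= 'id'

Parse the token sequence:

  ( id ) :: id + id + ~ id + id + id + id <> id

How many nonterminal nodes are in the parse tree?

[e [t [f [p [q ( [e [t [f [p [q id]]]]] )]]]] :: [e [t [t [t [t [t [t [f [p [q id]]]] + [f [p [q id]]]] + [f [p [q ~ [q id]]]]] + [f [p [q id]]]] + [f [p [q id]]]] + [f [f [p [q id]]] <> [p [q id]]]]]]

39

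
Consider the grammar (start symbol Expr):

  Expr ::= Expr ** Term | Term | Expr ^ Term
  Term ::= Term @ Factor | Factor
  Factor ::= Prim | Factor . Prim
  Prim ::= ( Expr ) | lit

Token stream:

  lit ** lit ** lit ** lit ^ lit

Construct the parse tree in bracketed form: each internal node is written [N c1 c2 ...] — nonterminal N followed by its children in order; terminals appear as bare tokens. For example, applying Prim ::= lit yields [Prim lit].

[Expr [Expr [Expr [Expr [Expr [Term [Factor [Prim lit]]]] ** [Term [Factor [Prim lit]]]] ** [Term [Factor [Prim lit]]]] ** [Term [Factor [Prim lit]]]] ^ [Term [Factor [Prim lit]]]]

Expr
Expr ^ Term
Expr ** Term ^ Term
Expr ** Term ** Term ^ Term
Expr ** Term ** Term ** Term ^ Term
Term ** Term ** Term ** Term ^ Term
Factor ** Term ** Term ** Term ^ Term
Prim ** Term ** Term ** Term ^ Term
lit ** Term ** Term ** Term ^ Term
lit ** Factor ** Term ** Term ^ Term
lit ** Prim ** Term ** Term ^ Term
lit ** lit ** Term ** Term ^ Term
lit ** lit ** Factor ** Term ^ Term
lit ** lit ** Prim ** Term ^ Term
lit ** lit ** lit ** Term ^ Term
lit ** lit ** lit ** Factor ^ Term
lit ** lit ** lit ** Prim ^ Term
lit ** lit ** lit ** lit ^ Term
lit ** lit ** lit ** lit ^ Factor
lit ** lit ** lit ** lit ^ Prim
lit ** lit ** lit ** lit ^ lit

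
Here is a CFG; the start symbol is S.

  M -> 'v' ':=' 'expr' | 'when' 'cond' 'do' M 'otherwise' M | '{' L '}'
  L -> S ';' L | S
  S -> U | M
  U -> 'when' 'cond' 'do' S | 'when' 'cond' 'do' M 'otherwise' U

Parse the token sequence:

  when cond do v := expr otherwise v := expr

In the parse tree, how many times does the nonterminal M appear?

3

[S [M when cond do [M v := expr] otherwise [M v := expr]]]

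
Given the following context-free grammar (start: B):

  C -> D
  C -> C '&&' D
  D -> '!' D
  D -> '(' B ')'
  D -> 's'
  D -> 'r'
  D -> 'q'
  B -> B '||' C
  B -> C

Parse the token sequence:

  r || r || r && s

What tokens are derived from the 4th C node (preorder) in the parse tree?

r

[B [B [B [C [D r]]] || [C [D r]]] || [C [C [D r]] && [D s]]]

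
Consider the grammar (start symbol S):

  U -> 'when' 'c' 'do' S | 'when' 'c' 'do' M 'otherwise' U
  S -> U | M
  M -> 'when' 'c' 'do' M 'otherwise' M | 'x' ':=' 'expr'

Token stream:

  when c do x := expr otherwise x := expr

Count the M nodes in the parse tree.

3

[S [M when c do [M x := expr] otherwise [M x := expr]]]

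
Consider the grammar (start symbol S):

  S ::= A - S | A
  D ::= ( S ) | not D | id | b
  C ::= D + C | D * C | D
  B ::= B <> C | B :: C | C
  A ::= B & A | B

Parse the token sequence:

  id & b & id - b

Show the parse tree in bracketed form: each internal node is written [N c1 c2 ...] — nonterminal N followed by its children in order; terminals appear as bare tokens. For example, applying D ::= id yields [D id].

S
A - S
B & A - S
C & A - S
D & A - S
id & A - S
id & B & A - S
id & C & A - S
id & D & A - S
id & b & A - S
id & b & B - S
id & b & C - S
id & b & D - S
id & b & id - S
id & b & id - A
id & b & id - B
id & b & id - C
id & b & id - D
id & b & id - b

[S [A [B [C [D id]]] & [A [B [C [D b]]] & [A [B [C [D id]]]]]] - [S [A [B [C [D b]]]]]]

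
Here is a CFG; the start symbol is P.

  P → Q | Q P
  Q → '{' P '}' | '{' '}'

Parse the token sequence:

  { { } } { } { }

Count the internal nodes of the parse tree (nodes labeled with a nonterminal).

8

[P [Q { [P [Q { }]] }] [P [Q { }] [P [Q { }]]]]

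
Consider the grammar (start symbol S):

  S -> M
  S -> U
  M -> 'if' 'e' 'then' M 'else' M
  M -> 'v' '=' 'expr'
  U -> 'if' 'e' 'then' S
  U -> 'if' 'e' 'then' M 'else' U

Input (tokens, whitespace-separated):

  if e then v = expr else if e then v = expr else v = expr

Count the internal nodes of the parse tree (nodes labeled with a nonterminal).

6

[S [M if e then [M v = expr] else [M if e then [M v = expr] else [M v = expr]]]]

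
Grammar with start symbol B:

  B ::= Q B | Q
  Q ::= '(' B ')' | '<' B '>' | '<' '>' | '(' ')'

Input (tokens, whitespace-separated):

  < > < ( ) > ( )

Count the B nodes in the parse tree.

4

[B [Q < >] [B [Q < [B [Q ( )]] >] [B [Q ( )]]]]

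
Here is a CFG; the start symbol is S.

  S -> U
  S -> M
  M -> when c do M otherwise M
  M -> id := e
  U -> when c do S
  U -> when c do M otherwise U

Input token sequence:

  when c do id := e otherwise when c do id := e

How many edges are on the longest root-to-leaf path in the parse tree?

5

[S [U when c do [M id := e] otherwise [U when c do [S [M id := e]]]]]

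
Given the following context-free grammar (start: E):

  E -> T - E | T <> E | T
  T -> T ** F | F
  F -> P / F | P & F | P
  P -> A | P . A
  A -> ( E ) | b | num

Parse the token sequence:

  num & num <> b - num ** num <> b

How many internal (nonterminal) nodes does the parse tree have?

[E [T [F [P [A num]] & [F [P [A num]]]]] <> [E [T [F [P [A b]]]] - [E [T [T [F [P [A num]]]] ** [F [P [A num]]]] <> [E [T [F [P [A b]]]]]]]]

27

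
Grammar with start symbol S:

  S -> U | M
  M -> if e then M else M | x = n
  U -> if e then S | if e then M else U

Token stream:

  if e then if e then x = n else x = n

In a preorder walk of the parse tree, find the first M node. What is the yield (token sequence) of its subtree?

[S [U if e then [S [M if e then [M x = n] else [M x = n]]]]]

if e then x = n else x = n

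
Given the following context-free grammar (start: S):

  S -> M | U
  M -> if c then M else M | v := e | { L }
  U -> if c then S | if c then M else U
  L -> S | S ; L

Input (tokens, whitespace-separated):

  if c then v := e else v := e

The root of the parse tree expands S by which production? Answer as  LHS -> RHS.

S -> M

[S [M if c then [M v := e] else [M v := e]]]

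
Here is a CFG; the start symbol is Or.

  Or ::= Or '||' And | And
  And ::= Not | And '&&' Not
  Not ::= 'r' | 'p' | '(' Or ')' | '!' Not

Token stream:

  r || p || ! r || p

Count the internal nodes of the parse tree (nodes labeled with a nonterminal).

[Or [Or [Or [Or [And [Not r]]] || [And [Not p]]] || [And [Not ! [Not r]]]] || [And [Not p]]]

13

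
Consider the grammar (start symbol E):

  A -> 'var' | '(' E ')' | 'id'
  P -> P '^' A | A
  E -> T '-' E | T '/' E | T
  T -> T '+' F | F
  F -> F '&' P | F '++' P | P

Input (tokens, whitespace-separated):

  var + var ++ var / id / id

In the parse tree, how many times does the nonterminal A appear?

[E [T [T [F [P [A var]]]] + [F [F [P [A var]]] ++ [P [A var]]]] / [E [T [F [P [A id]]]] / [E [T [F [P [A id]]]]]]]

5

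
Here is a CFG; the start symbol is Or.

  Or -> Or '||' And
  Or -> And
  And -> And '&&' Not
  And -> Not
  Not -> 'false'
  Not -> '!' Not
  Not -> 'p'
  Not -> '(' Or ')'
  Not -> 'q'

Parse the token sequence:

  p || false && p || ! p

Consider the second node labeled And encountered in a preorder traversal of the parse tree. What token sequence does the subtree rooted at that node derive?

false && p

[Or [Or [Or [And [Not p]]] || [And [And [Not false]] && [Not p]]] || [And [Not ! [Not p]]]]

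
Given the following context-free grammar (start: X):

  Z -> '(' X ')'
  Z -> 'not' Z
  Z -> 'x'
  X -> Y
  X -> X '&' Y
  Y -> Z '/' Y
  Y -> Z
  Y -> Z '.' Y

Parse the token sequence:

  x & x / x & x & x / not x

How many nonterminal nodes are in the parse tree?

17

[X [X [X [X [Y [Z x]]] & [Y [Z x] / [Y [Z x]]]] & [Y [Z x]]] & [Y [Z x] / [Y [Z not [Z x]]]]]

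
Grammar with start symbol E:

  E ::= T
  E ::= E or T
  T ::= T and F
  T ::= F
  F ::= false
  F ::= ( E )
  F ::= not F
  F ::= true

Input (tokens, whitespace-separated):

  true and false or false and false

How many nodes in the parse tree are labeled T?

4

[E [E [T [T [F true]] and [F false]]] or [T [T [F false]] and [F false]]]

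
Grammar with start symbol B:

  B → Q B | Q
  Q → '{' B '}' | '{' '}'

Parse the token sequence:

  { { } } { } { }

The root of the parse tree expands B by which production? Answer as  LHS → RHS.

[B [Q { [B [Q { }]] }] [B [Q { }] [B [Q { }]]]]

B → Q B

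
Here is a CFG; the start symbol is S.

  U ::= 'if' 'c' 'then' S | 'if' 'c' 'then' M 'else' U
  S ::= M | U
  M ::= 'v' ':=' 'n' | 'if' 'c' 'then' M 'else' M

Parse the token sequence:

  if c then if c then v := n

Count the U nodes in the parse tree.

[S [U if c then [S [U if c then [S [M v := n]]]]]]

2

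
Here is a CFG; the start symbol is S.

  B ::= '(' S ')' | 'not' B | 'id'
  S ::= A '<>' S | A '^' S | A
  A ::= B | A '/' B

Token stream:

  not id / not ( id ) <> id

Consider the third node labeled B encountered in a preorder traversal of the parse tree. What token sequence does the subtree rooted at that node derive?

not ( id )

[S [A [A [B not [B id]]] / [B not [B ( [S [A [B id]]] )]]] <> [S [A [B id]]]]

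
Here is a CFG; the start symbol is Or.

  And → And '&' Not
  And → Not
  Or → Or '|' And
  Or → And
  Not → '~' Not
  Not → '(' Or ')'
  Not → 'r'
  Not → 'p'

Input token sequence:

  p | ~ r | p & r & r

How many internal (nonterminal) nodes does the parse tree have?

[Or [Or [Or [And [Not p]]] | [And [Not ~ [Not r]]]] | [And [And [And [Not p]] & [Not r]] & [Not r]]]

14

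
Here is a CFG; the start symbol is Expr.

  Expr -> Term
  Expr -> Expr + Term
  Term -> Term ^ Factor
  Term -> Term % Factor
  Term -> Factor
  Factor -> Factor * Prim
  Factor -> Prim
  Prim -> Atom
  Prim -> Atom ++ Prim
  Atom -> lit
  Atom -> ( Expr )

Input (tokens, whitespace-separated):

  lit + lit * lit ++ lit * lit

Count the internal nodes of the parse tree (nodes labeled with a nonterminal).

[Expr [Expr [Term [Factor [Prim [Atom lit]]]]] + [Term [Factor [Factor [Factor [Prim [Atom lit]]] * [Prim [Atom lit] ++ [Prim [Atom lit]]]] * [Prim [Atom lit]]]]]

18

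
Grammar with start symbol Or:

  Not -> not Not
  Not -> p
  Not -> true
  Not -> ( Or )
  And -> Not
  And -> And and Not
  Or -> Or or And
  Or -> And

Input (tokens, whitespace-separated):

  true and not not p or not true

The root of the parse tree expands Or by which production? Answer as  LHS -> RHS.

Or -> Or or And

[Or [Or [And [And [Not true]] and [Not not [Not not [Not p]]]]] or [And [Not not [Not true]]]]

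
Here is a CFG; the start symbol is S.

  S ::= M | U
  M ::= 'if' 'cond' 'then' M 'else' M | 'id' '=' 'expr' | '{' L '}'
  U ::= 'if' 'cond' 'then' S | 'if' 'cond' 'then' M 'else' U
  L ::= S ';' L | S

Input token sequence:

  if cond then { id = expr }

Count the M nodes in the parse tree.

[S [U if cond then [S [M { [L [S [M id = expr]]] }]]]]

2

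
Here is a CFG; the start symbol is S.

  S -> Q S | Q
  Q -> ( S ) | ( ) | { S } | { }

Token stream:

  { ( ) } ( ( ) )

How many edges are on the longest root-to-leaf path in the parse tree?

[S [Q { [S [Q ( )]] }] [S [Q ( [S [Q ( )]] )]]]

5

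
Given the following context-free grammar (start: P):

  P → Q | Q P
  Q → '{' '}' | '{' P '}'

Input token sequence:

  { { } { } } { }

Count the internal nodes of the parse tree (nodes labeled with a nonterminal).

[P [Q { [P [Q { }] [P [Q { }]]] }] [P [Q { }]]]

8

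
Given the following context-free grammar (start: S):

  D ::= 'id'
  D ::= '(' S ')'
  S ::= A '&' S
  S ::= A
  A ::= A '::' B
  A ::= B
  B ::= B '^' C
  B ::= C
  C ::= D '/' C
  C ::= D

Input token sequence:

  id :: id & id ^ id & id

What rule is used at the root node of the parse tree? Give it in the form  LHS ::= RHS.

[S [A [A [B [C [D id]]]] :: [B [C [D id]]]] & [S [A [B [B [C [D id]]] ^ [C [D id]]]] & [S [A [B [C [D id]]]]]]]

S ::= A '&' S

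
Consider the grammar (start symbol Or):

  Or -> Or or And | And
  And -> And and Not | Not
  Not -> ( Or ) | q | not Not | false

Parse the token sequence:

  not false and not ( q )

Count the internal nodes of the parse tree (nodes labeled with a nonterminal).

[Or [And [And [Not not [Not false]]] and [Not not [Not ( [Or [And [Not q]]] )]]]]

10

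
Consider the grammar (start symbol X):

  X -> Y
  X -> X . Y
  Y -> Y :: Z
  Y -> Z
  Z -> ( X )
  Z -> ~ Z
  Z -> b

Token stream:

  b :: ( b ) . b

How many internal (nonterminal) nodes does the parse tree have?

[X [X [Y [Y [Z b]] :: [Z ( [X [Y [Z b]]] )]]] . [Y [Z b]]]

11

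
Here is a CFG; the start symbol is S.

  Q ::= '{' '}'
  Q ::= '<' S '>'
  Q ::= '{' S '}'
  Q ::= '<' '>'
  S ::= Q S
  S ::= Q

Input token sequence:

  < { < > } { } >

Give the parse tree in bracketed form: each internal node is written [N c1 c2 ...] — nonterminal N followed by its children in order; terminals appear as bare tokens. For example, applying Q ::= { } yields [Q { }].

S
Q
< S >
< Q S >
< { S } S >
< { Q } S >
< { < > } S >
< { < > } Q >
< { < > } { } >

[S [Q < [S [Q { [S [Q < >]] }] [S [Q { }]]] >]]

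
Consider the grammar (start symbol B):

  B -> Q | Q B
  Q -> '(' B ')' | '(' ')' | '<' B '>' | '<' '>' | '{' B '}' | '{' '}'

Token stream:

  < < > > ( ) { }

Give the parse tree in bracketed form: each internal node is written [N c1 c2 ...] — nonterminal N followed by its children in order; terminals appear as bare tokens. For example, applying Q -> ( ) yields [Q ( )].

[B [Q < [B [Q < >]] >] [B [Q ( )] [B [Q { }]]]]

B
Q B
< B > B
< Q > B
< < > > B
< < > > Q B
< < > > ( ) B
< < > > ( ) Q
< < > > ( ) { }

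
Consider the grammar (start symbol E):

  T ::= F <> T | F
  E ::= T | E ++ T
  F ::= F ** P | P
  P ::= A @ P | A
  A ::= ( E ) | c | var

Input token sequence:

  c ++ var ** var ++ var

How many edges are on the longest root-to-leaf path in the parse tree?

7

[E [E [E [T [F [P [A c]]]]] ++ [T [F [F [P [A var]]] ** [P [A var]]]]] ++ [T [F [P [A var]]]]]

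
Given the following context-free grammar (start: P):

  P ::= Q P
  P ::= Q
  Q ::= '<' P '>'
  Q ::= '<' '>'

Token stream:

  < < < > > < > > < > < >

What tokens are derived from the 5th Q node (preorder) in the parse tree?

[P [Q < [P [Q < [P [Q < >]] >] [P [Q < >]]] >] [P [Q < >] [P [Q < >]]]]

< >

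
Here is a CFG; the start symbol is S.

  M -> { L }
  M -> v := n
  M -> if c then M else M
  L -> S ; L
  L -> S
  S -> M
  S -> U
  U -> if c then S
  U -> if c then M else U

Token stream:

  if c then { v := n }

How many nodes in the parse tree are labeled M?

2

[S [U if c then [S [M { [L [S [M v := n]]] }]]]]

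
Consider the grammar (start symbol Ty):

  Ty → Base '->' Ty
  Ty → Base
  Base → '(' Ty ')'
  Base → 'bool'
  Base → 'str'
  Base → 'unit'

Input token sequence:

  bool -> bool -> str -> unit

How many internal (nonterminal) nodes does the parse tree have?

8

[Ty [Base bool] -> [Ty [Base bool] -> [Ty [Base str] -> [Ty [Base unit]]]]]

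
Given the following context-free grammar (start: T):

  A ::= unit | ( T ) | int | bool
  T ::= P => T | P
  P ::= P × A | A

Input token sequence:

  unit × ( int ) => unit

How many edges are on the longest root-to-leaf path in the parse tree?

6

[T [P [P [A unit]] × [A ( [T [P [A int]]] )]] => [T [P [A unit]]]]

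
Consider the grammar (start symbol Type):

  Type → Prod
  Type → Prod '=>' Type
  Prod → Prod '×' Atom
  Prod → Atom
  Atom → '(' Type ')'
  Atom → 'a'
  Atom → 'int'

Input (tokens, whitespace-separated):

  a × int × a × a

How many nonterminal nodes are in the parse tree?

9

[Type [Prod [Prod [Prod [Prod [Atom a]] × [Atom int]] × [Atom a]] × [Atom a]]]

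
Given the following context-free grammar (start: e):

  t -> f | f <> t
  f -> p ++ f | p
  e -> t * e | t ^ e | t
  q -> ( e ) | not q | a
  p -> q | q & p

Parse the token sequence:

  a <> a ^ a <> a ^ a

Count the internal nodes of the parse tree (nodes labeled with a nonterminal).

[e [t [f [p [q a]]] <> [t [f [p [q a]]]]] ^ [e [t [f [p [q a]]] <> [t [f [p [q a]]]]] ^ [e [t [f [p [q a]]]]]]]

23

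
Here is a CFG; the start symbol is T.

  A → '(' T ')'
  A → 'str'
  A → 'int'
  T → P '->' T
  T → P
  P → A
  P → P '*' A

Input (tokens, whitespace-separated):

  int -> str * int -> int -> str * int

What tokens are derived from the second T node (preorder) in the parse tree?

str * int -> int -> str * int

[T [P [A int]] -> [T [P [P [A str]] * [A int]] -> [T [P [A int]] -> [T [P [P [A str]] * [A int]]]]]]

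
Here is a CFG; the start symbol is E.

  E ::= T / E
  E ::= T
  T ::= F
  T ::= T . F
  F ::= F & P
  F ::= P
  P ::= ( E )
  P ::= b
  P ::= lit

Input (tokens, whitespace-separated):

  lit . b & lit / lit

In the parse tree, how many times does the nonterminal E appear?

2

[E [T [T [F [P lit]]] . [F [F [P b]] & [P lit]]] / [E [T [F [P lit]]]]]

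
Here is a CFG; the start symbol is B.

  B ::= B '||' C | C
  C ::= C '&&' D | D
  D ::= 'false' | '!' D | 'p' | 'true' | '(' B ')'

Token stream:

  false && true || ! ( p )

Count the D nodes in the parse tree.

[B [B [C [C [D false]] && [D true]]] || [C [D ! [D ( [B [C [D p]]] )]]]]

5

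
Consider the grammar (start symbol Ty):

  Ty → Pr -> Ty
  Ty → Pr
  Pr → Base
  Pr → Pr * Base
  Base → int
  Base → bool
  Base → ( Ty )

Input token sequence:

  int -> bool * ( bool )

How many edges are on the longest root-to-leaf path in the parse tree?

7

[Ty [Pr [Base int]] -> [Ty [Pr [Pr [Base bool]] * [Base ( [Ty [Pr [Base bool]]] )]]]]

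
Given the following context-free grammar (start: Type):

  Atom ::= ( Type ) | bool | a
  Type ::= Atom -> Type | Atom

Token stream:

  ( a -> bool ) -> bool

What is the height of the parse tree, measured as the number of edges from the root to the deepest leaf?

[Type [Atom ( [Type [Atom a] -> [Type [Atom bool]]] )] -> [Type [Atom bool]]]

5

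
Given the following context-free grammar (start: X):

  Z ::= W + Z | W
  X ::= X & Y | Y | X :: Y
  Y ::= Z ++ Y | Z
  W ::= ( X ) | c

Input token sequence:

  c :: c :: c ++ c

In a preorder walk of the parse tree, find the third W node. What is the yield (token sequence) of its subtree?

[X [X [X [Y [Z [W c]]]] :: [Y [Z [W c]]]] :: [Y [Z [W c]] ++ [Y [Z [W c]]]]]

c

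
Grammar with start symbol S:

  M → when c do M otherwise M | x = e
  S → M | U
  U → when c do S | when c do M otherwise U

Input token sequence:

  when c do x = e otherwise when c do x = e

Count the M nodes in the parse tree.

2

[S [U when c do [M x = e] otherwise [U when c do [S [M x = e]]]]]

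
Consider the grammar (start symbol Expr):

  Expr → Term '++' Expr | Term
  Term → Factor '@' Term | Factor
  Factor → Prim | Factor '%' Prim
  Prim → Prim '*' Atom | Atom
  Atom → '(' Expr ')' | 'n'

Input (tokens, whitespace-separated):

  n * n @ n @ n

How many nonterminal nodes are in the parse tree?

15

[Expr [Term [Factor [Prim [Prim [Atom n]] * [Atom n]]] @ [Term [Factor [Prim [Atom n]]] @ [Term [Factor [Prim [Atom n]]]]]]]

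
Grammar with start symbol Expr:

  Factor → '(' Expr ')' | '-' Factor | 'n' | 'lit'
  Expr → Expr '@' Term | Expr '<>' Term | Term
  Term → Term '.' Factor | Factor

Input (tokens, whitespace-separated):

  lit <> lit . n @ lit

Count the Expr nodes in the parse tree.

[Expr [Expr [Expr [Term [Factor lit]]] <> [Term [Term [Factor lit]] . [Factor n]]] @ [Term [Factor lit]]]

3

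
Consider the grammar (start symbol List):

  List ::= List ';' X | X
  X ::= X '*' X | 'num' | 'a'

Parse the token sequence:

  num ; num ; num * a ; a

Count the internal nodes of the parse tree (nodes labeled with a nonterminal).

[List [List [List [List [X num]] ; [X num]] ; [X [X num] * [X a]]] ; [X a]]

10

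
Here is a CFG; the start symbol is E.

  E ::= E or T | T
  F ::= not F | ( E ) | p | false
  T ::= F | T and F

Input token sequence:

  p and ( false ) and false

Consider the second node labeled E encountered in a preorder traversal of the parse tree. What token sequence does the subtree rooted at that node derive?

false

[E [T [T [T [F p]] and [F ( [E [T [F false]]] )]] and [F false]]]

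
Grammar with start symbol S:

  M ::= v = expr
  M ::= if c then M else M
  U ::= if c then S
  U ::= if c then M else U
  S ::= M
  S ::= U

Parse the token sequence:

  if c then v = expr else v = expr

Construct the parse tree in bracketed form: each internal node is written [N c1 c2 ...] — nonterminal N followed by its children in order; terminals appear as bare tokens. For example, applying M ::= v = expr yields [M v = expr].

[S [M if c then [M v = expr] else [M v = expr]]]

S
M
if c then M else M
if c then v = expr else M
if c then v = expr else v = expr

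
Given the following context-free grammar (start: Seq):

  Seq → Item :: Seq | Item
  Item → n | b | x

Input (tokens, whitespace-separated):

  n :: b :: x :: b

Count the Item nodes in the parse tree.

[Seq [Item n] :: [Seq [Item b] :: [Seq [Item x] :: [Seq [Item b]]]]]

4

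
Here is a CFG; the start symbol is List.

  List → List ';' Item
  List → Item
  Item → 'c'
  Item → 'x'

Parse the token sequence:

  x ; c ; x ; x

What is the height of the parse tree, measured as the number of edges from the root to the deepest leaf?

[List [List [List [List [Item x]] ; [Item c]] ; [Item x]] ; [Item x]]

5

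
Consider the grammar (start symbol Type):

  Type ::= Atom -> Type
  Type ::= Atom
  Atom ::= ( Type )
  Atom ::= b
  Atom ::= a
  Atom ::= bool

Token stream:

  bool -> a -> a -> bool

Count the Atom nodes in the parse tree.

[Type [Atom bool] -> [Type [Atom a] -> [Type [Atom a] -> [Type [Atom bool]]]]]

4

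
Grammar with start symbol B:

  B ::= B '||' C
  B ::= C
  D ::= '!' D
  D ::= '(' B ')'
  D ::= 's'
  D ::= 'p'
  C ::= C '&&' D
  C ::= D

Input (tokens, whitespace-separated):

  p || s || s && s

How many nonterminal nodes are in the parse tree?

11

[B [B [B [C [D p]]] || [C [D s]]] || [C [C [D s]] && [D s]]]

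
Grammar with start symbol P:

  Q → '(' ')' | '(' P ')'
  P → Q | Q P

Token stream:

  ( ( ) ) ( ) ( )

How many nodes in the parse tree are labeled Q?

4

[P [Q ( [P [Q ( )]] )] [P [Q ( )] [P [Q ( )]]]]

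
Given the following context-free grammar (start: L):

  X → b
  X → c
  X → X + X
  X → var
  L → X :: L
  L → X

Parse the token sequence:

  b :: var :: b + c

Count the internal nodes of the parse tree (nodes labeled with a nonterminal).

8

[L [X b] :: [L [X var] :: [L [X [X b] + [X c]]]]]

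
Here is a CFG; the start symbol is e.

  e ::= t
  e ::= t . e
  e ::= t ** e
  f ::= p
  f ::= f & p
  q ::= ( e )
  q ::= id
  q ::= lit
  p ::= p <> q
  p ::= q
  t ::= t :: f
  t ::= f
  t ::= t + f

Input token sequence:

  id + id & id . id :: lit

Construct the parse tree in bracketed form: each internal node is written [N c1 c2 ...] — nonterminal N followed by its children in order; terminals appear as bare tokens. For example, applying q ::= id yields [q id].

[e [t [t [f [p [q id]]]] + [f [f [p [q id]]] & [p [q id]]]] . [e [t [t [f [p [q id]]]] :: [f [p [q lit]]]]]]

e
t . e
t + f . e
f + f . e
p + f . e
q + f . e
id + f . e
id + f & p . e
id + p & p . e
id + q & p . e
id + id & p . e
id + id & q . e
id + id & id . e
id + id & id . t
id + id & id . t :: f
id + id & id . f :: f
id + id & id . p :: f
id + id & id . q :: f
id + id & id . id :: f
id + id & id . id :: p
id + id & id . id :: q
id + id & id . id :: lit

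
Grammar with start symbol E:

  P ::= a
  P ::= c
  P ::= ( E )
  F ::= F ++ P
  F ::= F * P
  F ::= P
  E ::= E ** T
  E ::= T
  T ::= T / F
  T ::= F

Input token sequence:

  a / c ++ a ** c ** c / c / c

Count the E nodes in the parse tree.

3

[E [E [E [T [T [F [P a]]] / [F [F [P c]] ++ [P a]]]] ** [T [F [P c]]]] ** [T [T [T [F [P c]]] / [F [P c]]] / [F [P c]]]]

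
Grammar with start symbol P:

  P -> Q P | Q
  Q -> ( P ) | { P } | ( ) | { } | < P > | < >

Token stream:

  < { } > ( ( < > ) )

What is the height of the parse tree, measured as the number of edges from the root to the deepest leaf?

7

[P [Q < [P [Q { }]] >] [P [Q ( [P [Q ( [P [Q < >]] )]] )]]]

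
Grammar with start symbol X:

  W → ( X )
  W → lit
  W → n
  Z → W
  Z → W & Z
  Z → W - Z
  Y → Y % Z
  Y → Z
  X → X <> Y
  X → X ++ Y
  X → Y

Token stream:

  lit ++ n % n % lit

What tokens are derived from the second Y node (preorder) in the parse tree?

[X [X [Y [Z [W lit]]]] ++ [Y [Y [Y [Z [W n]]] % [Z [W n]]] % [Z [W lit]]]]

n % n % lit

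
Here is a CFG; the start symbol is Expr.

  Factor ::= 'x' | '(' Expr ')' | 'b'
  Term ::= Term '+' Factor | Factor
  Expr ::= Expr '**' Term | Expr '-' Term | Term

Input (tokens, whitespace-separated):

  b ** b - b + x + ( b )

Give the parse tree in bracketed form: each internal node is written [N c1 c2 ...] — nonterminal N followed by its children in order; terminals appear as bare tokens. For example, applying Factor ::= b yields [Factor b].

Expr
Expr - Term
Expr ** Term - Term
Term ** Term - Term
Factor ** Term - Term
b ** Term - Term
b ** Factor - Term
b ** b - Term
b ** b - Term + Factor
b ** b - Term + Factor + Factor
b ** b - Factor + Factor + Factor
b ** b - b + Factor + Factor
b ** b - b + x + Factor
b ** b - b + x + ( Expr )
b ** b - b + x + ( Term )
b ** b - b + x + ( Factor )
b ** b - b + x + ( b )

[Expr [Expr [Expr [Term [Factor b]]] ** [Term [Factor b]]] - [Term [Term [Term [Factor b]] + [Factor x]] + [Factor ( [Expr [Term [Factor b]]] )]]]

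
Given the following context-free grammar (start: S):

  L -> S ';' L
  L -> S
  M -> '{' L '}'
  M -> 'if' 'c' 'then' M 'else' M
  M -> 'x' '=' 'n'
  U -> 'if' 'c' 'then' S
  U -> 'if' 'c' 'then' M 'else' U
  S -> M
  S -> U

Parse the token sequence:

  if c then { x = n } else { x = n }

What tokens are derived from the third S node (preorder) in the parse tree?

[S [M if c then [M { [L [S [M x = n]]] }] else [M { [L [S [M x = n]]] }]]]

x = n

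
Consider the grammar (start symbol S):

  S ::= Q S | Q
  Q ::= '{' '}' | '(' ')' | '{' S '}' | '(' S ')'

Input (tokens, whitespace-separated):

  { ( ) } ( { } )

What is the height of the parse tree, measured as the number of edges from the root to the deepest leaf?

[S [Q { [S [Q ( )]] }] [S [Q ( [S [Q { }]] )]]]

5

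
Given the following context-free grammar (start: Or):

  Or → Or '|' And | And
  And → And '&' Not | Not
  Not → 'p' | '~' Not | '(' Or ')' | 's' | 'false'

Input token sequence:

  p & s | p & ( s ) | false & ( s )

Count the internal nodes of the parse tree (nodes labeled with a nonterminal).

[Or [Or [Or [And [And [Not p]] & [Not s]]] | [And [And [Not p]] & [Not ( [Or [And [Not s]]] )]]] | [And [And [Not false]] & [Not ( [Or [And [Not s]]] )]]]

21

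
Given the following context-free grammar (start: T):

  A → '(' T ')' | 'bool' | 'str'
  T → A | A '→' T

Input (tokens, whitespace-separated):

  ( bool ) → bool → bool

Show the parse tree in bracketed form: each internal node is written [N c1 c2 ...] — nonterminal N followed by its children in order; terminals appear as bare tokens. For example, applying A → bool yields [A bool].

[T [A ( [T [A bool]] )] → [T [A bool] → [T [A bool]]]]

T
A → T
( T ) → T
( A ) → T
( bool ) → T
( bool ) → A → T
( bool ) → bool → T
( bool ) → bool → A
( bool ) → bool → bool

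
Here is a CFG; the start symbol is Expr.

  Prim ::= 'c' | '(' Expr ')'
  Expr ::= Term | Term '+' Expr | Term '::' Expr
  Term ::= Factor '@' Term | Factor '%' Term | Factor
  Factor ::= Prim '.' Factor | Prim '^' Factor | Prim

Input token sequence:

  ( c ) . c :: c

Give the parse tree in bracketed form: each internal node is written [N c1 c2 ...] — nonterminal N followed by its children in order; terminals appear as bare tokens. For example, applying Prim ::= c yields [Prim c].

Expr
Term :: Expr
Factor :: Expr
Prim . Factor :: Expr
( Expr ) . Factor :: Expr
( Term ) . Factor :: Expr
( Factor ) . Factor :: Expr
( Prim ) . Factor :: Expr
( c ) . Factor :: Expr
( c ) . Prim :: Expr
( c ) . c :: Expr
( c ) . c :: Term
( c ) . c :: Factor
( c ) . c :: Prim
( c ) . c :: c

[Expr [Term [Factor [Prim ( [Expr [Term [Factor [Prim c]]]] )] . [Factor [Prim c]]]] :: [Expr [Term [Factor [Prim c]]]]]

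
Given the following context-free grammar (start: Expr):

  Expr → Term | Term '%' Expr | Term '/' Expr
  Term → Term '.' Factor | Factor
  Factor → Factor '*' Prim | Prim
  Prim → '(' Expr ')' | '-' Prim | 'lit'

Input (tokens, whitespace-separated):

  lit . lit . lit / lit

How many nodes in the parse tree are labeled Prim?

[Expr [Term [Term [Term [Factor [Prim lit]]] . [Factor [Prim lit]]] . [Factor [Prim lit]]] / [Expr [Term [Factor [Prim lit]]]]]

4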